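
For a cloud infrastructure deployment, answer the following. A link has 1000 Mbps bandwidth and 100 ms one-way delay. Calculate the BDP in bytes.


Given: bandwidth = 1000 Mbps, delay = 100 ms
BDP in bits = 1000 * 10^6 * 100 / 1000
BDP in bits = 100000000
BDP in bytes = 100000000 / 8 = 12500000

12500000


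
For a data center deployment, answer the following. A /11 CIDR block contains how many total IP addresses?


Given: CIDR prefix /11
Host bits = 32 - 11 = 21
Total addresses = 2^21 = 2097152

2097152


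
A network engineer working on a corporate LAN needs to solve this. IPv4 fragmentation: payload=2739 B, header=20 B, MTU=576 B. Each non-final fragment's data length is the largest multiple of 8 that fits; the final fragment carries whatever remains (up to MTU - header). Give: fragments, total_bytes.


Max data per non-final fragment = floor((MTU - header)/8)*8 = floor((576 - 20)/8)*8 = floor(556/8)*8 = 552 B
Final fragment needs no 8-byte alignment: it can carry up to MTU - header = 556 B
Non-final fragments needed = ceil((payload - 556) / 552) = ceil(2183/552) = ceil(3.9547) = 4
Number of fragments = 4 + 1 = 5
Fragment sizes (data): 4 * 552 B + 531 B (last, 531 <= 556 OK)
Total bytes sent = payload + n_frags * header = 2739 + 5*20 = 2739 + 100 = 2839 B

5, 2839


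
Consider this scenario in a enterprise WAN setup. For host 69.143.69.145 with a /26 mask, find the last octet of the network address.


Given: IP = 69.143.69.145, prefix = /26
Subnet mask = 255.255.255.192
Last octet of IP: 145
Last octet of mask: 192
Network last octet = 145 AND 192 = 128

128


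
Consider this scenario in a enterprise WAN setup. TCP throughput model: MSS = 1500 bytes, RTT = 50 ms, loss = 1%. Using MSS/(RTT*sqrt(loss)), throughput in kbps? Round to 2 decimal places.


Given: MSS = 1500 bytes, RTT = 50 ms, loss = 1%
RTT in seconds = 50 / 1000 = 0.05
Loss rate = 1% = 0.01
sqrt(loss) = sqrt(0.01) = 0.1
Throughput (bytes/s) = 1500 / (0.05 * 0.1) = 300000.0000
Throughput (kbps) = 300000.0000 * 8 / 1000 = 2400.000000 -> 2400.00 kbps (2 dp)

2400.00


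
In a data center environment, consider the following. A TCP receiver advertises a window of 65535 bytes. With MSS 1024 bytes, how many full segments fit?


Given: RWND = 65535 bytes, MSS = 1024 bytes
Full segments = floor(RWND / MSS)
Full segments = floor(65535 / 1024)
Full segments = floor(63.999) = 63

63


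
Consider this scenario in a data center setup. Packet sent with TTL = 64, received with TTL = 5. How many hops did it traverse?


Given: initial TTL = 64, received TTL = 5
Hops = initial TTL - received TTL
Hops = 64 - 5 = 59

59


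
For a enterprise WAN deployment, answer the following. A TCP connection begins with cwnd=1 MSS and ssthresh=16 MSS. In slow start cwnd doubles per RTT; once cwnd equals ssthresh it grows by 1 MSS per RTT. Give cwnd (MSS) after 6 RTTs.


RTT 0: cwnd = 1 MSS (initial)
RTT 1: cwnd = 2 MSS (slow start, doubled)
RTT 2: cwnd = 4 MSS (slow start, doubled)
RTT 3: cwnd = 8 MSS (slow start, doubled)
RTT 4: cwnd = 16 MSS (slow start, doubled)
RTT 5: cwnd = 17 MSS (congestion avoidance, +1)
RTT 6: cwnd = 18 MSS (congestion avoidance, +1)

18


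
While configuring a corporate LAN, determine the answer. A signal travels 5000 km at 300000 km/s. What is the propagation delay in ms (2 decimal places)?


Given: distance = 5000 km, speed = 300000 km/s
Delay = distance / speed = 5000 / 300000 seconds
Delay in ms = 5000 * 1000 / 300000
Delay = 16.6667 ms
Rounded to 2 dp = 16.67 ms

16.67


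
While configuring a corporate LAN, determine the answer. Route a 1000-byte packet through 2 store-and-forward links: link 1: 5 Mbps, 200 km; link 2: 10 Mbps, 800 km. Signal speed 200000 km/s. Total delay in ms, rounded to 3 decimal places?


Packet = 1000 bytes = 8000 bits. Store-and-forward: sum (t_trans + t_prop) per link.
Link 1: t_trans = 8000/(5*10^6) s = 1.6000 ms; t_prop = 200/200000 s = 1.0000 ms; subtotal = 2.6000 ms
Link 2: t_trans = 8000/(10*10^6) s = 0.8000 ms; t_prop = 800/200000 s = 4.0000 ms; subtotal = 4.8000 ms
End-to-end = 2.6000 + 4.8000 = 7.4000 ms -> 7.400 ms (3 dp)

7.400


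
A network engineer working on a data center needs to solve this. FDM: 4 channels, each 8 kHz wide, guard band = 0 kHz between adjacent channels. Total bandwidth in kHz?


Given: 4 channels, 8 kHz each, guard = 0 kHz
Channel bandwidth = 4 * 8 = 32 kHz
Guard bands = 3 gaps * 0 kHz = 0 kHz
Total = 32 + 0 = 32 kHz

32


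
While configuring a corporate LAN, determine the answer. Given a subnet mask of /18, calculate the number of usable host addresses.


Given: subnet mask /18
Host bits = 32 - 18 = 14
Total addresses = 2^14 = 16384
Usable hosts = 16384 - 2 (network + broadcast) = 16382

16382


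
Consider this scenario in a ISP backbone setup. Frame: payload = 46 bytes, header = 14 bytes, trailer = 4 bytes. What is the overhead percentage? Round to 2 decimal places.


Given: payload = 46 B, header = 14 B, trailer = 4 B
Overhead bytes = header + trailer = 14 + 4 = 18
Total frame = payload + overhead = 46 + 18 = 64
Overhead % = 18 / 64 * 100 = 28.1250% -> 28.13% (2 dp)

28.13


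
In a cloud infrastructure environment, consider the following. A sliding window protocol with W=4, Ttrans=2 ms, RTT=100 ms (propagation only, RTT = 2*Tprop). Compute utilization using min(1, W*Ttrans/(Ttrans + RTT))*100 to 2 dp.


Given: W = 4, Ttrans = 2 ms, RTT = 100 ms (= 2 * Tprop, Tprop = 50 ms)
Cycle time = Ttrans + RTT = 2 + 100 = 102 ms (first packet sent until its ACK returns)
W * Ttrans = 4 * 2 = 8 ms of sending per cycle
W * Ttrans / (Ttrans + RTT) = 8 / 102 = 0.078431
U = min(1, 0.078431) = 0.078431
U% = 7.84%

7.84


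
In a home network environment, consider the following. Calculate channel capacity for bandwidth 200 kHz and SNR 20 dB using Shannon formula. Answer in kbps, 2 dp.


Given: B = 200 kHz, SNR = 20 dB
SNR linear = 10^(20/10) = 100
1 + SNR = 101
log2(101) = 6.6582114828
C = 200 * 1000 * 6.6582114828 = 1331642.2966 bps
C = 1331.642297 kbps -> 1331.64 kbps (2 dp)

1331.64


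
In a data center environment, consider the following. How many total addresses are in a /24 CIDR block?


Given: CIDR prefix /24
Host bits = 32 - 24 = 8
Total addresses = 2^8 = 256

256


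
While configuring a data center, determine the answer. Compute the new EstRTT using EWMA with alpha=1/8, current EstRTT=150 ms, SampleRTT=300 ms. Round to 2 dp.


Given: EstRTT = 150 ms, SampleRTT = 300 ms, alpha = 1/8
New EstRTT = (1 - alpha) * EstRTT + alpha * SampleRTT
(7/8) * 150 = 131.25
(1/8) * 300 = 37.5
New EstRTT = 131.25 + 37.5 = 168.75 ms -> 168.75 ms (2 dp)

168.75


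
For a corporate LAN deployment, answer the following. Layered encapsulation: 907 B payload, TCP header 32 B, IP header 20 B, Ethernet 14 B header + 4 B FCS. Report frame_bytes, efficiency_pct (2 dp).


TCP segment = 907 + 32 = 939 B
IP packet = 939 + 20 = 959 B
Ethernet frame = 959 + 14 + 4 = 977 B
Efficiency = app / frame = 907 / 977 = 0.928352 = 92.8352% -> 92.84% (2 dp)

977, 92.84


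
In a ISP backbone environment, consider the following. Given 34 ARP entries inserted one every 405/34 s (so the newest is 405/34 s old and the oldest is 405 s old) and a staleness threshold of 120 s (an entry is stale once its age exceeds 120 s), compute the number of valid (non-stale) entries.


Ages are k * 405/34 s for k = 1..34 (spacing = 11.9118 s).
Entry k is valid iff k * 405/34 <= 120 iff k <= 34 * 120 / 405 = 10.0741
n_valid = floor(10.0741) = 10
(n_stale = 34 - 10 = 24)

10


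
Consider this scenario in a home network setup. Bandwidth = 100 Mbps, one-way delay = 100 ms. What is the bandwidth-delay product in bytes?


Given: bandwidth = 100 Mbps, delay = 100 ms
BDP in bits = 100 * 10^6 * 100 / 1000
BDP in bits = 10000000
BDP in bytes = 10000000 / 8 = 1250000

1250000


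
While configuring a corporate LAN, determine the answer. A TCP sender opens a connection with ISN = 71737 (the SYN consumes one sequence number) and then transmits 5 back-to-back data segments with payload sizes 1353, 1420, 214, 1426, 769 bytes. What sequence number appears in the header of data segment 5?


The SYN occupies sequence number ISN = 71737, so the first data byte is ISN + 1 = 71738.
SEQ of data segment i = (ISN + 1) + sum of payload sizes of segments 1..i-1.
Segment 1: SEQ = 71738, payload = 1353 bytes
Segment 2: SEQ = 73091, payload = 1420 bytes
Segment 3: SEQ = 74511, payload = 214 bytes
Segment 4: SEQ = 74725, payload = 1426 bytes
Segment 5: SEQ = 76151, payload = 769 bytes
SEQ of segment 5 = 71738 + 1353 + 1420 + 214 + 1426 = 76151

76151


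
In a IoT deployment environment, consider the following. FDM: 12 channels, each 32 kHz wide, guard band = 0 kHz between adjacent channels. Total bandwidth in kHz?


Given: 12 channels, 32 kHz each, guard = 0 kHz
Channel bandwidth = 12 * 32 = 384 kHz
Guard bands = 11 gaps * 0 kHz = 0 kHz
Total = 384 + 0 = 384 kHz

384


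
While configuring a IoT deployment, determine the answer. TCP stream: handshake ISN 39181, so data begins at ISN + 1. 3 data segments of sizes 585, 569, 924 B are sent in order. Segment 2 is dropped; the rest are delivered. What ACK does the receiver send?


SYN uses sequence number 39181; first data byte = ISN + 1 = 39182.
Segment 1: SEQ = 39182, len = 585 B, covers [39182, 39766]
Segment 2: SEQ = 39767, len = 569 B, covers [39767, 40335] [LOST]
Segment 3: SEQ = 40336, len = 924 B, covers [40336, 41259]
In-order data received: bytes [39182, 39766] (segments 1..1).
Segment 2 missing -> gap begins at byte 39767; later segments buffered out of order.
Cumulative ACK = next expected in-order byte = 39182 + 585 = 39767

39767


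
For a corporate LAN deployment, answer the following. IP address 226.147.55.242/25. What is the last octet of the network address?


Given: IP = 226.147.55.242, prefix = /25
Subnet mask = 255.255.255.128
Last octet of IP: 242
Last octet of mask: 128
Network last octet = 242 AND 128 = 128

128


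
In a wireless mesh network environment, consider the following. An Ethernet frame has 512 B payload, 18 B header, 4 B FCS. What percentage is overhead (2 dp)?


Given: payload = 512 B, header = 18 B, trailer = 4 B
Overhead bytes = header + trailer = 18 + 4 = 22
Total frame = payload + overhead = 512 + 22 = 534
Overhead % = 22 / 534 * 100 = 4.1199% -> 4.12% (2 dp)

4.12


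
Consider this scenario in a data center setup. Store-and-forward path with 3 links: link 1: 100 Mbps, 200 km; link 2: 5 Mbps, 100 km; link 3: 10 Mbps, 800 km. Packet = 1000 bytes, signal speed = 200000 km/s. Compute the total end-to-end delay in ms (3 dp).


Packet = 1000 bytes = 8000 bits. Store-and-forward: sum (t_trans + t_prop) per link.
Link 1: t_trans = 8000/(100*10^6) s = 0.0800 ms; t_prop = 200/200000 s = 1.0000 ms; subtotal = 1.0800 ms
Link 2: t_trans = 8000/(5*10^6) s = 1.6000 ms; t_prop = 100/200000 s = 0.5000 ms; subtotal = 2.1000 ms
Link 3: t_trans = 8000/(10*10^6) s = 0.8000 ms; t_prop = 800/200000 s = 4.0000 ms; subtotal = 4.8000 ms
End-to-end = 1.0800 + 2.1000 + 4.8000 = 7.9800 ms -> 7.980 ms (3 dp)

7.980


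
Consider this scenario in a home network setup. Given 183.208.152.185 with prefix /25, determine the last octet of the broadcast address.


Given: IP = 183.208.152.185, prefix = /25
Host bits = 32 - 25 = 7
Network last octet = 185 AND mask = 128
Host part size = 2^7 - 1 = 127
Broadcast last octet = 128 OR 127 = 255

255


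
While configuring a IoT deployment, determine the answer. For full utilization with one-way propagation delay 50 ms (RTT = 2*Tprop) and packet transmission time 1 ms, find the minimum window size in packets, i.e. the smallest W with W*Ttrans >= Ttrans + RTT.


Given: Ttrans = 1 ms, RTT = 100 ms (= 2 * Tprop, Tprop = 50 ms)
Time until first ACK returns = Ttrans + RTT = 1 + 100 = 101 ms
Need W * Ttrans >= Ttrans + RTT  ->  W >= (Ttrans + RTT) / Ttrans
(Ttrans + RTT) / Ttrans = 101 / 1 = 101
W_min = ceil(101) = 101

101


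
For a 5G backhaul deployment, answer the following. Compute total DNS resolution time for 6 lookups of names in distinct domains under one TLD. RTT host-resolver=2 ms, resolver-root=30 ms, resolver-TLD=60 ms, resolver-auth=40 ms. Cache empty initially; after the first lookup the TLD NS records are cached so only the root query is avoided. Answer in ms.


Lookup 1 (cold cache): local + root + TLD + auth = 2 + 30 + 60 + 40 = 132 ms
Lookups 2..6 (TLD NS cached -> skip root; new domain -> still ask TLD and auth): local + TLD + auth = 2 + 60 + 40 = 102 ms each
Remaining 5 lookups: 5 * 102 = 510 ms
Total = 132 + 510 = 642 ms

642


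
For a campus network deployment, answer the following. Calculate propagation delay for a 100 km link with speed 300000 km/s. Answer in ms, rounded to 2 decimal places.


Given: distance = 100 km, speed = 300000 km/s
Delay = distance / speed = 100 / 300000 seconds
Delay in ms = 100 * 1000 / 300000
Delay = 0.3333 ms
Rounded to 2 dp = 0.33 ms

0.33


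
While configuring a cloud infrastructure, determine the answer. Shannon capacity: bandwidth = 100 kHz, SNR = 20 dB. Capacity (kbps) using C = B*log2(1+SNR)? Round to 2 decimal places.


Given: B = 100 kHz, SNR = 20 dB
SNR linear = 10^(20/10) = 100
1 + SNR = 101
log2(101) = 6.6582114828
C = 100 * 1000 * 6.6582114828 = 665821.1483 bps
C = 665.821148 kbps -> 665.82 kbps (2 dp)

665.82


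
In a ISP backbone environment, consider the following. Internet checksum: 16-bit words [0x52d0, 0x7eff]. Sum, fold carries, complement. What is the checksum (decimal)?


Given words: [0x52d0, 0x7eff]
Step 1: Sum all words
Raw sum = 21200 + 32511 = 53711
One's complement = ~53711 & 0xFFFF = 11824

11824


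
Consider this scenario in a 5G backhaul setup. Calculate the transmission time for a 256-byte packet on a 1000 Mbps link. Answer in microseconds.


Given: packet = 256 bytes, bandwidth = 1000 Mbps
Packet in bits = 256 * 8 = 2048 bits
Bandwidth = 1000 * 10^6 = 1000000000 bps
Time = 2048 / 1000000000 seconds
Time in us = 2048 * 10^6 / 1000000000 = 2.048

2.048


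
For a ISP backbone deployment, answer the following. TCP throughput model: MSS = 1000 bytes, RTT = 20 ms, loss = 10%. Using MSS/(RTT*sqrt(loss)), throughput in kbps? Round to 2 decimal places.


Given: MSS = 1000 bytes, RTT = 20 ms, loss = 10%
RTT in seconds = 20 / 1000 = 0.02
Loss rate = 10% = 0.1
sqrt(loss) = sqrt(0.1) = 0.316227766017
Throughput (bytes/s) = 1000 / (0.02 * 0.316227766017) = 158113.8830
Throughput (kbps) = 158113.8830 * 8 / 1000 = 1264.911064 -> 1264.91 kbps (2 dp)

1264.91


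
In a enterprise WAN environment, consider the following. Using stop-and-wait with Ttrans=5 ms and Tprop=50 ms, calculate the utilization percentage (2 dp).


Given: Ttrans = 5 ms, Tprop = 50 ms
RTT = 2 * Tprop = 2 * 50 = 100 ms
U = Ttrans / (Ttrans + RTT)
U = 5 / (5 + 100)
U = 5 / 105 = 0.047619
U% = 4.76%

4.76


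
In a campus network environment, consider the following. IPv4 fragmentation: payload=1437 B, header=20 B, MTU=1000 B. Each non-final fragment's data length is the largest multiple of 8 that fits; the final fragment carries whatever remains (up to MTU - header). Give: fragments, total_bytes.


Max data per non-final fragment = floor((MTU - header)/8)*8 = floor((1000 - 20)/8)*8 = floor(980/8)*8 = 976 B
Final fragment needs no 8-byte alignment: it can carry up to MTU - header = 980 B
Non-final fragments needed = ceil((payload - 980) / 976) = ceil(457/976) = ceil(0.4682) = 1
Number of fragments = 1 + 1 = 2
Fragment sizes (data): 1 * 976 B + 461 B (last, 461 <= 980 OK)
Total bytes sent = payload + n_frags * header = 1437 + 2*20 = 1437 + 40 = 1477 B

2, 1477


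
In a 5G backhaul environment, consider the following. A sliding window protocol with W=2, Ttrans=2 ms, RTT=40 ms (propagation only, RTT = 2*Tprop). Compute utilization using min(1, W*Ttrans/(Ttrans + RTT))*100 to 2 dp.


Given: W = 2, Ttrans = 2 ms, RTT = 40 ms (= 2 * Tprop, Tprop = 20 ms)
Cycle time = Ttrans + RTT = 2 + 40 = 42 ms (first packet sent until its ACK returns)
W * Ttrans = 2 * 2 = 4 ms of sending per cycle
W * Ttrans / (Ttrans + RTT) = 4 / 42 = 0.095238
U = min(1, 0.095238) = 0.095238
U% = 9.52%

9.52


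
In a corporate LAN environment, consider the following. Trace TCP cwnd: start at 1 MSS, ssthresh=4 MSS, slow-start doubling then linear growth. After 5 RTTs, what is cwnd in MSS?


RTT 0: cwnd = 1 MSS (initial)
RTT 1: cwnd = 2 MSS (slow start, doubled)
RTT 2: cwnd = 4 MSS (slow start, doubled)
RTT 3: cwnd = 5 MSS (congestion avoidance, +1)
RTT 4: cwnd = 6 MSS (congestion avoidance, +1)
RTT 5: cwnd = 7 MSS (congestion avoidance, +1)

7


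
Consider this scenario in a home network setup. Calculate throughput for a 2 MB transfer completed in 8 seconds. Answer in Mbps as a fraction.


Given: file = 2 MB, time = 8 s
File in Mb = 2 * 8 = 16 Mb
Throughput = 16 / 8 Mbps
Throughput = 2 Mbps

2


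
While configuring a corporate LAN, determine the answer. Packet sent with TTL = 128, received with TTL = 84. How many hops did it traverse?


Given: initial TTL = 128, received TTL = 84
Hops = initial TTL - received TTL
Hops = 128 - 84 = 44

44


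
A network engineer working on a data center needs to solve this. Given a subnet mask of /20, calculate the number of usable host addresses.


Given: subnet mask /20
Host bits = 32 - 20 = 12
Total addresses = 2^12 = 4096
Usable hosts = 4096 - 2 (network + broadcast) = 4094

4094


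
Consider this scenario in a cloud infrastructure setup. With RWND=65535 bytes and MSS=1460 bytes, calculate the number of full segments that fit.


Given: RWND = 65535 bytes, MSS = 1460 bytes
Full segments = floor(RWND / MSS)
Full segments = floor(65535 / 1460)
Full segments = floor(44.887) = 44

44


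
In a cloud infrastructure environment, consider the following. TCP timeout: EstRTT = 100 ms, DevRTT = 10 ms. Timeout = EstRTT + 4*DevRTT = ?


Given: EstRTT = 100 ms, DevRTT = 10 ms
Timeout = EstRTT + 4 * DevRTT
4 * DevRTT = 4 * 10 = 40
Timeout = 100 + 40 = 140 ms

140


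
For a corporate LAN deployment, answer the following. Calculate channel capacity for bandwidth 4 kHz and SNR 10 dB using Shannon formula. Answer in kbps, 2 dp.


Given: B = 4 kHz, SNR = 10 dB
SNR linear = 10^(10/10) = 10
1 + SNR = 11
log2(11) = 3.4594316186
C = 4 * 1000 * 3.4594316186 = 13837.7265 bps
C = 13.837726 kbps -> 13.84 kbps (2 dp)

13.84


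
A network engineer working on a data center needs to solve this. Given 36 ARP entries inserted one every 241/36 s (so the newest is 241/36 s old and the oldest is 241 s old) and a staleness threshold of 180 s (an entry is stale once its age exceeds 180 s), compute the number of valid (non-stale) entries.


Ages are k * 241/36 s for k = 1..36 (spacing = 6.6944 s).
Entry k is valid iff k * 241/36 <= 180 iff k <= 36 * 180 / 241 = 26.8880
n_valid = floor(26.8880) = 26
(n_stale = 36 - 26 = 10)

26


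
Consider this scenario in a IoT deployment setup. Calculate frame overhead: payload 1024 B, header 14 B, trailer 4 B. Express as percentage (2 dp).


Given: payload = 1024 B, header = 14 B, trailer = 4 B
Overhead bytes = header + trailer = 14 + 4 = 18
Total frame = payload + overhead = 1024 + 18 = 1042
Overhead % = 18 / 1042 * 100 = 1.7274% -> 1.73% (2 dp)

1.73


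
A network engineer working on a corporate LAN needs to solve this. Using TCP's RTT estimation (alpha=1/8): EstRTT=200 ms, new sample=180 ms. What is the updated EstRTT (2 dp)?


Given: EstRTT = 200 ms, SampleRTT = 180 ms, alpha = 1/8
New EstRTT = (1 - alpha) * EstRTT + alpha * SampleRTT
(7/8) * 200 = 175
(1/8) * 180 = 22.5
New EstRTT = 175 + 22.5 = 197.5 ms -> 197.50 ms (2 dp)

197.50


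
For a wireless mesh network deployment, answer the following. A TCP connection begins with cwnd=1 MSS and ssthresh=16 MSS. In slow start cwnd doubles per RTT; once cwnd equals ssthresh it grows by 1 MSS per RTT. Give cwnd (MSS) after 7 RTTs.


RTT 0: cwnd = 1 MSS (initial)
RTT 1: cwnd = 2 MSS (slow start, doubled)
RTT 2: cwnd = 4 MSS (slow start, doubled)
RTT 3: cwnd = 8 MSS (slow start, doubled)
RTT 4: cwnd = 16 MSS (slow start, doubled)
RTT 5: cwnd = 17 MSS (congestion avoidance, +1)
RTT 6: cwnd = 18 MSS (congestion avoidance, +1)
RTT 7: cwnd = 19 MSS (congestion avoidance, +1)

19


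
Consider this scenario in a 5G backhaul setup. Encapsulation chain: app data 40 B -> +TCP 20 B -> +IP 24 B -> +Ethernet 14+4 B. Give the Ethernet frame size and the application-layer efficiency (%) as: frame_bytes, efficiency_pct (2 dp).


TCP segment = 40 + 20 = 60 B
IP packet = 60 + 24 = 84 B
Ethernet frame = 84 + 14 + 4 = 102 B
Efficiency = app / frame = 40 / 102 = 0.392157 = 39.2157% -> 39.22% (2 dp)

102, 39.22


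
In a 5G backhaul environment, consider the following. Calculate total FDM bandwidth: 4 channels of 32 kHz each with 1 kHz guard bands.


Given: 4 channels, 32 kHz each, guard = 1 kHz
Channel bandwidth = 4 * 32 = 128 kHz
Guard bands = 3 gaps * 1 kHz = 3 kHz
Total = 128 + 3 = 131 kHz

131


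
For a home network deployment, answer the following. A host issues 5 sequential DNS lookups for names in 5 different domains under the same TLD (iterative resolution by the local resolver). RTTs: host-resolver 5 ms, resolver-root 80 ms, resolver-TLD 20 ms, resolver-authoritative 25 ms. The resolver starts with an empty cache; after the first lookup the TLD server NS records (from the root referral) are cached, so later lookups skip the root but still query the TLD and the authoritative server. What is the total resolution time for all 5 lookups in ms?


Lookup 1 (cold cache): local + root + TLD + auth = 5 + 80 + 20 + 25 = 130 ms
Lookups 2..5 (TLD NS cached -> skip root; new domain -> still ask TLD and auth): local + TLD + auth = 5 + 20 + 25 = 50 ms each
Remaining 4 lookups: 4 * 50 = 200 ms
Total = 130 + 200 = 330 ms

330


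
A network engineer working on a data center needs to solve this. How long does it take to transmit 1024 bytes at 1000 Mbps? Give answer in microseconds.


Given: packet = 1024 bytes, bandwidth = 1000 Mbps
Packet in bits = 1024 * 8 = 8192 bits
Bandwidth = 1000 * 10^6 = 1000000000 bps
Time = 8192 / 1000000000 seconds
Time in us = 8192 * 10^6 / 1000000000 = 8.192

8.192


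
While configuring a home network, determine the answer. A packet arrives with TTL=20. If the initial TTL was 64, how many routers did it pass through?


Given: initial TTL = 64, received TTL = 20
Hops = initial TTL - received TTL
Hops = 64 - 20 = 44

44


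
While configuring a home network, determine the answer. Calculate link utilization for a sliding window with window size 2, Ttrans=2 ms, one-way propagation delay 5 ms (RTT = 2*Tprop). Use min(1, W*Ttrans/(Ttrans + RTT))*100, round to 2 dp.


Given: W = 2, Ttrans = 2 ms, RTT = 10 ms (= 2 * Tprop, Tprop = 5 ms)
Cycle time = Ttrans + RTT = 2 + 10 = 12 ms (first packet sent until its ACK returns)
W * Ttrans = 2 * 2 = 4 ms of sending per cycle
W * Ttrans / (Ttrans + RTT) = 4 / 12 = 0.333333
U = min(1, 0.333333) = 0.333333
U% = 33.33%

33.33


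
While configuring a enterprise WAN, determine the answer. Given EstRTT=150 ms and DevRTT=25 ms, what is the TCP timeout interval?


Given: EstRTT = 150 ms, DevRTT = 25 ms
Timeout = EstRTT + 4 * DevRTT
4 * DevRTT = 4 * 25 = 100
Timeout = 150 + 100 = 250 ms

250


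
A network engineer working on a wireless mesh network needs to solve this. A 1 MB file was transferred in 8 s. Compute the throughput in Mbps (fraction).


Given: file = 1 MB, time = 8 s
File in Mb = 1 * 8 = 8 Mb
Throughput = 8 / 8 Mbps
Throughput = 1 Mbps

1


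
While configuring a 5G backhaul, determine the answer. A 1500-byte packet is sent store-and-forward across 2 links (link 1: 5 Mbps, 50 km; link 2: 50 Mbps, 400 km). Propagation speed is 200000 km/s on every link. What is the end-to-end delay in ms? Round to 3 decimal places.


Packet = 1500 bytes = 12000 bits. Store-and-forward: sum (t_trans + t_prop) per link.
Link 1: t_trans = 12000/(5*10^6) s = 2.4000 ms; t_prop = 50/200000 s = 0.2500 ms; subtotal = 2.6500 ms
Link 2: t_trans = 12000/(50*10^6) s = 0.2400 ms; t_prop = 400/200000 s = 2.0000 ms; subtotal = 2.2400 ms
End-to-end = 2.6500 + 2.2400 = 4.8900 ms -> 4.890 ms (3 dp)

4.890


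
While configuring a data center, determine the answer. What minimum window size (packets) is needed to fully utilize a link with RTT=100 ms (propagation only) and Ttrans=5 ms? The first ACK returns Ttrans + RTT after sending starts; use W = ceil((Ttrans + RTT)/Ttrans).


Given: Ttrans = 5 ms, RTT = 100 ms (= 2 * Tprop, Tprop = 50 ms)
Time until first ACK returns = Ttrans + RTT = 5 + 100 = 105 ms
Need W * Ttrans >= Ttrans + RTT  ->  W >= (Ttrans + RTT) / Ttrans
(Ttrans + RTT) / Ttrans = 105 / 5 = 21
W_min = ceil(21) = 21

21


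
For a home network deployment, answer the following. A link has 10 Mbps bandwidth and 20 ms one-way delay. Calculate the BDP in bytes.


Given: bandwidth = 10 Mbps, delay = 20 ms
BDP in bits = 10 * 10^6 * 20 / 1000
BDP in bits = 200000
BDP in bytes = 200000 / 8 = 25000

25000


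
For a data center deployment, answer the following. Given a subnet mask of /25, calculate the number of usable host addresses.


Given: subnet mask /25
Host bits = 32 - 25 = 7
Total addresses = 2^7 = 128
Usable hosts = 128 - 2 (network + broadcast) = 126

126


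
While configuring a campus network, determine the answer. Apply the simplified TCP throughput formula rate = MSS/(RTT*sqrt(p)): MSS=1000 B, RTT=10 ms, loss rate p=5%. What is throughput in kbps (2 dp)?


Given: MSS = 1000 bytes, RTT = 10 ms, loss = 5%
RTT in seconds = 10 / 1000 = 0.01
Loss rate = 5% = 0.05
sqrt(loss) = sqrt(0.05) = 0.223606797750
Throughput (bytes/s) = 1000 / (0.01 * 0.223606797750) = 447213.5955
Throughput (kbps) = 447213.5955 * 8 / 1000 = 3577.708764 -> 3577.71 kbps (2 dp)

3577.71


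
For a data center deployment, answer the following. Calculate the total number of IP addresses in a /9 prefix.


Given: CIDR prefix /9
Host bits = 32 - 9 = 23
Total addresses = 2^23 = 8388608

8388608


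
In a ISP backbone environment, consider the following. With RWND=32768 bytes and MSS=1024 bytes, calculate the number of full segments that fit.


Given: RWND = 32768 bytes, MSS = 1024 bytes
Full segments = floor(RWND / MSS)
Full segments = floor(32768 / 1024)
Full segments = floor(32.0) = 32

32


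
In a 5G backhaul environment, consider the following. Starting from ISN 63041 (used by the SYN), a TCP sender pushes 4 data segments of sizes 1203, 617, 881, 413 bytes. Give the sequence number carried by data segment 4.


The SYN occupies sequence number ISN = 63041, so the first data byte is ISN + 1 = 63042.
SEQ of data segment i = (ISN + 1) + sum of payload sizes of segments 1..i-1.
Segment 1: SEQ = 63042, payload = 1203 bytes
Segment 2: SEQ = 64245, payload = 617 bytes
Segment 3: SEQ = 64862, payload = 881 bytes
Segment 4: SEQ = 65743, payload = 413 bytes
SEQ of segment 4 = 63042 + 1203 + 617 + 881 = 65743

65743


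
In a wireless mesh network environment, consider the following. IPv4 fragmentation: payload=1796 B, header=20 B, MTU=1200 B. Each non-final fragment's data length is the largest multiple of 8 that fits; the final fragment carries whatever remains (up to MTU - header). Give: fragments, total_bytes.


Max data per non-final fragment = floor((MTU - header)/8)*8 = floor((1200 - 20)/8)*8 = floor(1180/8)*8 = 1176 B
Final fragment needs no 8-byte alignment: it can carry up to MTU - header = 1180 B
Non-final fragments needed = ceil((payload - 1180) / 1176) = ceil(616/1176) = ceil(0.5238) = 1
Number of fragments = 1 + 1 = 2
Fragment sizes (data): 1 * 1176 B + 620 B (last, 620 <= 1180 OK)
Total bytes sent = payload + n_frags * header = 1796 + 2*20 = 1796 + 40 = 1836 B

2, 1836


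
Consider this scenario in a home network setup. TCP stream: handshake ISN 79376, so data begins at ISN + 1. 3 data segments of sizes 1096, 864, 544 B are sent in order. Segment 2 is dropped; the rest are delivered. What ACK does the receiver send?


SYN uses sequence number 79376; first data byte = ISN + 1 = 79377.
Segment 1: SEQ = 79377, len = 1096 B, covers [79377, 80472]
Segment 2: SEQ = 80473, len = 864 B, covers [80473, 81336] [LOST]
Segment 3: SEQ = 81337, len = 544 B, covers [81337, 81880]
In-order data received: bytes [79377, 80472] (segments 1..1).
Segment 2 missing -> gap begins at byte 80473; later segments buffered out of order.
Cumulative ACK = next expected in-order byte = 79377 + 1096 = 80473

80473


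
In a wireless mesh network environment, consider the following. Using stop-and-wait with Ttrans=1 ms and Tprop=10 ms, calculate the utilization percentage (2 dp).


Given: Ttrans = 1 ms, Tprop = 10 ms
RTT = 2 * Tprop = 2 * 10 = 20 ms
U = Ttrans / (Ttrans + RTT)
U = 1 / (1 + 20)
U = 1 / 21 = 0.047619
U% = 4.76%

4.76


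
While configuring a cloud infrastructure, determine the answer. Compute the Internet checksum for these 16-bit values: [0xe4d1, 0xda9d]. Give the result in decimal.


Given words: [0xe4d1, 0xda9d]
Step 1: Sum all words
Raw sum = 58577 + 55965 = 114542
Step 2: Fold carry: (49006 + 1) = 49007
One's complement = ~49007 & 0xFFFF = 16528

16528


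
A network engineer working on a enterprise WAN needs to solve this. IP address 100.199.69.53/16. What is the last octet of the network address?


Given: IP = 100.199.69.53, prefix = /16
Subnet mask = 255.255.0.0
Last octet of IP: 53
Last octet of mask: 0
Network last octet = 53 AND 0 = 0

0


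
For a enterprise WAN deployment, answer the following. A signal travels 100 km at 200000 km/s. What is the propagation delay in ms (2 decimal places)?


Given: distance = 100 km, speed = 200000 km/s
Delay = distance / speed = 100 / 200000 seconds
Delay in ms = 100 * 1000 / 200000
Delay = 0.5000 ms
Rounded to 2 dp = 0.50 ms

0.50


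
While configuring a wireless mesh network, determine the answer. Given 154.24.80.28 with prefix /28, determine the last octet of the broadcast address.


Given: IP = 154.24.80.28, prefix = /28
Host bits = 32 - 28 = 4
Network last octet = 28 AND mask = 16
Host part size = 2^4 - 1 = 15
Broadcast last octet = 16 OR 15 = 31

31


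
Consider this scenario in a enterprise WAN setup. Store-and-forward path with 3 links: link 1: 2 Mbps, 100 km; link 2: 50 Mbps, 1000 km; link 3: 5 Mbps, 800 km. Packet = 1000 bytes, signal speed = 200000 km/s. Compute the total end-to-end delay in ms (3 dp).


Packet = 1000 bytes = 8000 bits. Store-and-forward: sum (t_trans + t_prop) per link.
Link 1: t_trans = 8000/(2*10^6) s = 4.0000 ms; t_prop = 100/200000 s = 0.5000 ms; subtotal = 4.5000 ms
Link 2: t_trans = 8000/(50*10^6) s = 0.1600 ms; t_prop = 1000/200000 s = 5.0000 ms; subtotal = 5.1600 ms
Link 3: t_trans = 8000/(5*10^6) s = 1.6000 ms; t_prop = 800/200000 s = 4.0000 ms; subtotal = 5.6000 ms
End-to-end = 4.5000 + 5.1600 + 5.6000 = 15.2600 ms -> 15.260 ms (3 dp)

15.260


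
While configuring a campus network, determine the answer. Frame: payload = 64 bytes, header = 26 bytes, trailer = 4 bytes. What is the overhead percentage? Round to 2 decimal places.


Given: payload = 64 B, header = 26 B, trailer = 4 B
Overhead bytes = header + trailer = 26 + 4 = 30
Total frame = payload + overhead = 64 + 30 = 94
Overhead % = 30 / 94 * 100 = 31.9149% -> 31.91% (2 dp)

31.91


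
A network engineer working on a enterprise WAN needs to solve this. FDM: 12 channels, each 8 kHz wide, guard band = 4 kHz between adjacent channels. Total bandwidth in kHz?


Given: 12 channels, 8 kHz each, guard = 4 kHz
Channel bandwidth = 12 * 8 = 96 kHz
Guard bands = 11 gaps * 4 kHz = 44 kHz
Total = 96 + 44 = 140 kHz

140


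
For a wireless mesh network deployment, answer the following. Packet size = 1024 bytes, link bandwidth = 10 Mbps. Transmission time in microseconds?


Given: packet = 1024 bytes, bandwidth = 10 Mbps
Packet in bits = 1024 * 8 = 8192 bits
Bandwidth = 10 * 10^6 = 10000000 bps
Time = 8192 / 10000000 seconds
Time in us = 8192 * 10^6 / 10000000 = 819.2

819.2


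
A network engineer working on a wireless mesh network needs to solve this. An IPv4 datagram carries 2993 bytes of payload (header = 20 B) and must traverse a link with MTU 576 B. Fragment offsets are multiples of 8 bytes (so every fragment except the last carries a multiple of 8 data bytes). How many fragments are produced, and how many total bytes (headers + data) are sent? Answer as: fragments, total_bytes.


Max data per non-final fragment = floor((MTU - header)/8)*8 = floor((576 - 20)/8)*8 = floor(556/8)*8 = 552 B
Final fragment needs no 8-byte alignment: it can carry up to MTU - header = 556 B
Non-final fragments needed = ceil((payload - 556) / 552) = ceil(2437/552) = ceil(4.4149) = 5
Number of fragments = 5 + 1 = 6
Fragment sizes (data): 5 * 552 B + 233 B (last, 233 <= 556 OK)
Total bytes sent = payload + n_frags * header = 2993 + 6*20 = 2993 + 120 = 3113 B

6, 3113


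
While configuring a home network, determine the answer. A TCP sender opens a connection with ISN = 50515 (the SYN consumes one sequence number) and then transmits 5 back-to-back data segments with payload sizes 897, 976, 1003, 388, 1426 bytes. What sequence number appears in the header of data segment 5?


The SYN occupies sequence number ISN = 50515, so the first data byte is ISN + 1 = 50516.
SEQ of data segment i = (ISN + 1) + sum of payload sizes of segments 1..i-1.
Segment 1: SEQ = 50516, payload = 897 bytes
Segment 2: SEQ = 51413, payload = 976 bytes
Segment 3: SEQ = 52389, payload = 1003 bytes
Segment 4: SEQ = 53392, payload = 388 bytes
Segment 5: SEQ = 53780, payload = 1426 bytes
SEQ of segment 5 = 50516 + 897 + 976 + 1003 + 388 = 53780

53780


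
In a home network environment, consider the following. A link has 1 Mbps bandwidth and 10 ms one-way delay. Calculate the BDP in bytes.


Given: bandwidth = 1 Mbps, delay = 10 ms
BDP in bits = 1 * 10^6 * 10 / 1000
BDP in bits = 10000
BDP in bytes = 10000 / 8 = 1250

1250


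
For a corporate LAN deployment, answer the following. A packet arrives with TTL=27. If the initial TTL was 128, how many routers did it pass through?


Given: initial TTL = 128, received TTL = 27
Hops = initial TTL - received TTL
Hops = 128 - 27 = 101

101


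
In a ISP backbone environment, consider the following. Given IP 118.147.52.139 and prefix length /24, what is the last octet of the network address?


Given: IP = 118.147.52.139, prefix = /24
Subnet mask = 255.255.255.0
Last octet of IP: 139
Last octet of mask: 0
Network last octet = 139 AND 0 = 0

0


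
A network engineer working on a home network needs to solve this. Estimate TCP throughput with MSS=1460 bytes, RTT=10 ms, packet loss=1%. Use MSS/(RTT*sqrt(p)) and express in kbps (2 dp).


Given: MSS = 1460 bytes, RTT = 10 ms, loss = 1%
RTT in seconds = 10 / 1000 = 0.01
Loss rate = 1% = 0.01
sqrt(loss) = sqrt(0.01) = 0.1
Throughput (bytes/s) = 1460 / (0.01 * 0.1) = 1460000.0000
Throughput (kbps) = 1460000.0000 * 8 / 1000 = 11680.000000 -> 11680.00 kbps (2 dp)

11680.00


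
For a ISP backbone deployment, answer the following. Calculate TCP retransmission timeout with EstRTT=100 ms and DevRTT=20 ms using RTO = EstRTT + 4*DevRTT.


Given: EstRTT = 100 ms, DevRTT = 20 ms
Timeout = EstRTT + 4 * DevRTT
4 * DevRTT = 4 * 20 = 80
Timeout = 100 + 80 = 180 ms

180


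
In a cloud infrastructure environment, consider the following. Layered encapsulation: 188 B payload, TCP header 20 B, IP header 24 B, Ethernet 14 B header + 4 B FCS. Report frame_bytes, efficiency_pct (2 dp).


TCP segment = 188 + 20 = 208 B
IP packet = 208 + 24 = 232 B
Ethernet frame = 232 + 14 + 4 = 250 B
Efficiency = app / frame = 188 / 250 = 0.752000 = 75.2000% -> 75.20% (2 dp)

250, 75.20


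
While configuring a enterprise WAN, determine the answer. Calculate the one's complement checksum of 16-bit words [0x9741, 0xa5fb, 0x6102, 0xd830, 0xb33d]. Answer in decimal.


Given words: [0x9741, 0xa5fb, 0x6102, 0xd830, 0xb33d]
Step 1: Sum all words
Raw sum = 38721 + 42491 + 24834 + 55344 + 45885 = 207275
Step 2: Fold carry: (10667 + 3) = 10670
One's complement = ~10670 & 0xFFFF = 54865

54865


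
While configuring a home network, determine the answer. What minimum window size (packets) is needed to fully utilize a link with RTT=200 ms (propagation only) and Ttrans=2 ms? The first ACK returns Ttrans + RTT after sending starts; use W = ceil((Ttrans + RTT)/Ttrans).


Given: Ttrans = 2 ms, RTT = 200 ms (= 2 * Tprop, Tprop = 100 ms)
Time until first ACK returns = Ttrans + RTT = 2 + 200 = 202 ms
Need W * Ttrans >= Ttrans + RTT  ->  W >= (Ttrans + RTT) / Ttrans
(Ttrans + RTT) / Ttrans = 202 / 2 = 101
W_min = ceil(101) = 101

101


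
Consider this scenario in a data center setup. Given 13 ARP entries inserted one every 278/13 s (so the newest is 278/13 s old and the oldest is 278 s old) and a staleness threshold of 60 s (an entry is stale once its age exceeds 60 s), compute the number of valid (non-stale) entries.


Ages are k * 278/13 s for k = 1..13 (spacing = 21.3846 s).
Entry k is valid iff k * 278/13 <= 60 iff k <= 13 * 60 / 278 = 2.8058
n_valid = floor(2.8058) = 2
(n_stale = 13 - 2 = 11)

2


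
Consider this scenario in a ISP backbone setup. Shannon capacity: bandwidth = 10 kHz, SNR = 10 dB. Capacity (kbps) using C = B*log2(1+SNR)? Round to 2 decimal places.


Given: B = 10 kHz, SNR = 10 dB
SNR linear = 10^(10/10) = 10
1 + SNR = 11
log2(11) = 3.4594316186
C = 10 * 1000 * 3.4594316186 = 34594.3162 bps
C = 34.594316 kbps -> 34.59 kbps (2 dp)

34.59


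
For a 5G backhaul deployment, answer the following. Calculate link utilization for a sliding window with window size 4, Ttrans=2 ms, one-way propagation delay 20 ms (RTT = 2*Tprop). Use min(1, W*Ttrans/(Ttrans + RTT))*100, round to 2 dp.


Given: W = 4, Ttrans = 2 ms, RTT = 40 ms (= 2 * Tprop, Tprop = 20 ms)
Cycle time = Ttrans + RTT = 2 + 40 = 42 ms (first packet sent until its ACK returns)
W * Ttrans = 4 * 2 = 8 ms of sending per cycle
W * Ttrans / (Ttrans + RTT) = 8 / 42 = 0.190476
U = min(1, 0.190476) = 0.190476
U% = 19.05%

19.05


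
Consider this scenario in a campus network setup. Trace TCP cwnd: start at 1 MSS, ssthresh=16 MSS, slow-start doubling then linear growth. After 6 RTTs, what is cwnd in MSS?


RTT 0: cwnd = 1 MSS (initial)
RTT 1: cwnd = 2 MSS (slow start, doubled)
RTT 2: cwnd = 4 MSS (slow start, doubled)
RTT 3: cwnd = 8 MSS (slow start, doubled)
RTT 4: cwnd = 16 MSS (slow start, doubled)
RTT 5: cwnd = 17 MSS (congestion avoidance, +1)
RTT 6: cwnd = 18 MSS (congestion avoidance, +1)

18


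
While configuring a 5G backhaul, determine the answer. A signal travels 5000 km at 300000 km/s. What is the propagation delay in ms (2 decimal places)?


Given: distance = 5000 km, speed = 300000 km/s
Delay = distance / speed = 5000 / 300000 seconds
Delay in ms = 5000 * 1000 / 300000
Delay = 16.6667 ms
Rounded to 2 dp = 16.67 ms

16.67


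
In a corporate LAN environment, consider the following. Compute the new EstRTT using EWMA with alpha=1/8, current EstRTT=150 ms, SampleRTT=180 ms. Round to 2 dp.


Given: EstRTT = 150 ms, SampleRTT = 180 ms, alpha = 1/8
New EstRTT = (1 - alpha) * EstRTT + alpha * SampleRTT
(7/8) * 150 = 131.25
(1/8) * 180 = 22.5
New EstRTT = 131.25 + 22.5 = 153.75 ms -> 153.75 ms (2 dp)

153.75


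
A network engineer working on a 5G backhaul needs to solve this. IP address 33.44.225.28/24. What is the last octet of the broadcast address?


Given: IP = 33.44.225.28, prefix = /24
Host bits = 32 - 24 = 8
Network last octet = 28 AND mask = 0
Host part size = 2^8 - 1 = 255
Broadcast last octet = 0 OR 255 = 255

255


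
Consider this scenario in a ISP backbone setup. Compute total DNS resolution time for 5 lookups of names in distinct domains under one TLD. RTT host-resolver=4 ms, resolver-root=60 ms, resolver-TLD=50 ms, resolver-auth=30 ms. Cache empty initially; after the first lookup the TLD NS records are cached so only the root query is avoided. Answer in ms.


Lookup 1 (cold cache): local + root + TLD + auth = 4 + 60 + 50 + 30 = 144 ms
Lookups 2..5 (TLD NS cached -> skip root; new domain -> still ask TLD and auth): local + TLD + auth = 4 + 50 + 30 = 84 ms each
Remaining 4 lookups: 4 * 84 = 336 ms
Total = 144 + 336 = 480 ms

480
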